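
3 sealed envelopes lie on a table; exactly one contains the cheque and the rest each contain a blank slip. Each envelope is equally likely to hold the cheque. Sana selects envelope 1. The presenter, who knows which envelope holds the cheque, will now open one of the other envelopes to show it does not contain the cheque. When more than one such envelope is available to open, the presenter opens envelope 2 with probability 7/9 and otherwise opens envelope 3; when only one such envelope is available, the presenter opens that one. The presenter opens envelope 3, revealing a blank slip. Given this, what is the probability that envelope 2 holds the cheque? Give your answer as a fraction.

Apply Bayes' rule, conditioning on where the cheque actually is.
If it is in envelope 1 (prior 1/3): envelope 2 is available but not opened, probability 2/9; weight (1/3)·(2/9) = 2/27.
If it is in envelope 2 (prior 1/3): only envelope 3 is available, probability 1; weight (1/3)·1 = 1/3.
If it is in envelope 3 (prior 1/3): the presenter opened envelope 3, so this case is ruled out; weight (1/3)·0 = 0.
The weights sum to 11/27.
So P(the cheque in envelope 2 | the presenter opened envelope 3) = (1/3) / (11/27) = 9/11.

9/11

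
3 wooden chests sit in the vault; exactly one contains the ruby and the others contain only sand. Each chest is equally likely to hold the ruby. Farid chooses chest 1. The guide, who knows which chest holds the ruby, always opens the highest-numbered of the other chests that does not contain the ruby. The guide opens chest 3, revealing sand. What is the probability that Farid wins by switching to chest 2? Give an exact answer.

1/2

Condition on the true location of the ruby.
If it is in either of chests 1 and 2 (prior 1/3 each): chest 3 is the highest-numbered option available, probability 1; weight (1/3)·1 = 1/3 each.
If it is in chest 3 (prior 1/3): the guide opened chest 3, so this case is ruled out; weight (1/3)·0 = 0.
The weights sum to 2/3.
So P(the ruby in chest 2 | the guide opened chest 3) = (1/3) / (2/3) = 1/2.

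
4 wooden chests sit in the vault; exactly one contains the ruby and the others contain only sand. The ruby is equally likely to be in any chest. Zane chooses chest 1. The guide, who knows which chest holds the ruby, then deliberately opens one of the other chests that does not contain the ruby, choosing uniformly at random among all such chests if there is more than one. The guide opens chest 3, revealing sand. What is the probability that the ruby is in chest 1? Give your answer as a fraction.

1/4

Condition on the true location of the ruby.
If it is in chest 1 (prior 1/4): the guide has 3 equally likely choices, so probability 1/3; weight (1/4)·(1/3) = 1/12.
If it is in either of chests 2 and 4 (prior 1/4 each): the guide has 2 equally likely choices, so probability 1/2; weight (1/4)·(1/2) = 1/8 each.
If it is in chest 3 (prior 1/4): the guide opened chest 3, so this case is ruled out; weight (1/4)·0 = 0.
The weights sum to 1/3.
So P(the ruby in chest 1 | the guide opened chest 3) = (1/12) / (1/3) = 1/4.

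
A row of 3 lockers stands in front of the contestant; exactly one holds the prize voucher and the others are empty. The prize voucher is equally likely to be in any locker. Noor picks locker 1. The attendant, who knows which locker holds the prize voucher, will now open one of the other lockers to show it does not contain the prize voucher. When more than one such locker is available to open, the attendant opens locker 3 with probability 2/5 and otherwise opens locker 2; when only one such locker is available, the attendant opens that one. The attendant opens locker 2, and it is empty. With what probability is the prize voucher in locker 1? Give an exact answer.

3/8

Consider each possible location of the prize voucher in turn.
If it is in locker 1 (prior 1/3): locker 3 is available but not opened, probability 3/5; weight (1/3)·(3/5) = 1/5.
If it is in locker 2 (prior 1/3): the attendant opened locker 2, so this case is ruled out; weight (1/3)·0 = 0.
If it is in locker 3 (prior 1/3): only locker 2 is available, probability 1; weight (1/3)·1 = 1/3.
The weights sum to 8/15.
So P(the prize voucher in locker 1 | the attendant opened locker 2) = (1/5) / (8/15) = 3/8.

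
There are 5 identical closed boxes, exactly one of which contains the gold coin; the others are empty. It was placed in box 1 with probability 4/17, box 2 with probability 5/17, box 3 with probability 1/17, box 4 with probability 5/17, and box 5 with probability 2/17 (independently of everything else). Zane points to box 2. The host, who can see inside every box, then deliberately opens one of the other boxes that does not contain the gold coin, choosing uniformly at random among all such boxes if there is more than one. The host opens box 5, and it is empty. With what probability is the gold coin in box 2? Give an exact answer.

Condition on the true location of the gold coin.
If it is in box 1 (prior 4/17): the host has 3 equally likely choices, so probability 1/3; weight (4/17)·(1/3) = 4/51.
If it is in box 2 (prior 5/17): the host has 4 equally likely choices, so probability 1/4; weight (5/17)·(1/4) = 5/68.
If it is in box 3 (prior 1/17): the host has 3 equally likely choices, so probability 1/3; weight (1/17)·(1/3) = 1/51.
If it is in box 4 (prior 5/17): the host has 3 equally likely choices, so probability 1/3; weight (5/17)·(1/3) = 5/51.
If it is in box 5 (prior 2/17): the host opened box 5, so this case is ruled out; weight (2/17)·0 = 0.
The weights sum to 55/204.
So P(the gold coin in box 2 | the host opened box 5) = (5/68) / (55/204) = 3/11.

3/11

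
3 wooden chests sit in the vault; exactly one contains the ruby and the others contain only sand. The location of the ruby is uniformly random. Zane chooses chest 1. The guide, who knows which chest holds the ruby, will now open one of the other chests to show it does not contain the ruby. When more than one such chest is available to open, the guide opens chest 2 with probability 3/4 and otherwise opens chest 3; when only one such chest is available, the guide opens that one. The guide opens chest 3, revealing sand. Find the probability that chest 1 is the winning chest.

1/5

Condition on the true location of the ruby.
If it is in chest 1 (prior 1/3): chest 2 is available but not opened, probability 1/4; weight (1/3)·(1/4) = 1/12.
If it is in chest 2 (prior 1/3): only chest 3 is available, probability 1; weight (1/3)·1 = 1/3.
If it is in chest 3 (prior 1/3): the guide opened chest 3, so this case is ruled out; weight (1/3)·0 = 0.
The weights sum to 5/12.
So P(the ruby in chest 1 | the guide opened chest 3) = (1/12) / (5/12) = 1/5.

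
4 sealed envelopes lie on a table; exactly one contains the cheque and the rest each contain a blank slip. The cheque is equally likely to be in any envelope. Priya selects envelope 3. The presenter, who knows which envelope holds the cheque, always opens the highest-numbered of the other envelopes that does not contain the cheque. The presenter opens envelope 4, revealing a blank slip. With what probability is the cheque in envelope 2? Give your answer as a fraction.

1/3

Apply Bayes' rule, conditioning on where the cheque actually is.
If it is in any of envelopes 1, 2, and 3 (prior 1/4 each): envelope 4 is the highest-numbered option available, probability 1; weight (1/4)·1 = 1/4 each.
If it is in envelope 4 (prior 1/4): the presenter opened envelope 4, so this case is ruled out; weight (1/4)·0 = 0.
The weights sum to 3/4.
So P(the cheque in envelope 2 | the presenter opened envelope 4) = (1/4) / (3/4) = 1/3.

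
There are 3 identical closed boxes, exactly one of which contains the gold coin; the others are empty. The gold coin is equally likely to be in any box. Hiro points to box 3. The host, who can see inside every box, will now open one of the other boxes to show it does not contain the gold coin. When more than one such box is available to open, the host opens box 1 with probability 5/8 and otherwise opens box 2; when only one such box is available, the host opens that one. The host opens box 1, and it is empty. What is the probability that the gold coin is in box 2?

Apply Bayes' rule, conditioning on where the gold coin actually is.
If it is in box 1 (prior 1/3): the host opened box 1, so this case is ruled out; weight (1/3)·0 = 0.
If it is in box 2 (prior 1/3): only box 1 is available, probability 1; weight (1/3)·1 = 1/3.
If it is in box 3 (prior 1/3): box 1 is available, opened with probability 5/8; weight (1/3)·(5/8) = 5/24.
The weights sum to 13/24.
So P(the gold coin in box 2 | the host opened box 1) = (1/3) / (13/24) = 8/13.

8/13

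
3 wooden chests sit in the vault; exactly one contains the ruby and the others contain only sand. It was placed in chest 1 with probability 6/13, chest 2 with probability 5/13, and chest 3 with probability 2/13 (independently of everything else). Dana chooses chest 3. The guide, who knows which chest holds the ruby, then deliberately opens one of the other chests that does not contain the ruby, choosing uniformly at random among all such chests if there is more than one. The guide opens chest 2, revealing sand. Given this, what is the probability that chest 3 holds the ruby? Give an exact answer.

Consider each possible location of the ruby in turn.
If it is in chest 1 (prior 6/13): the guide has no choice, probability 1; weight (6/13)·1 = 6/13.
If it is in chest 2 (prior 5/13): the guide opened chest 2, so this case is ruled out; weight (5/13)·0 = 0.
If it is in chest 3 (prior 2/13): the guide has 2 equally likely choices, so probability 1/2; weight (2/13)·(1/2) = 1/13.
The weights sum to 7/13.
So P(the ruby in chest 3 | the guide opened chest 2) = (1/13) / (7/13) = 1/7.

1/7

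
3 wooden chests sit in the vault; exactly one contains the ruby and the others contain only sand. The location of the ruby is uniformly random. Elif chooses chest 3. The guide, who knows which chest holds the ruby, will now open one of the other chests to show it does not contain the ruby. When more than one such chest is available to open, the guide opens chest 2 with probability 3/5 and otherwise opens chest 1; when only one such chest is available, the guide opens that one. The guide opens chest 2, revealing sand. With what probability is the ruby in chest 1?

5/8

Condition on the true location of the ruby.
If it is in chest 1 (prior 1/3): only chest 2 is available, probability 1; weight (1/3)·1 = 1/3.
If it is in chest 2 (prior 1/3): the guide opened chest 2, so this case is ruled out; weight (1/3)·0 = 0.
If it is in chest 3 (prior 1/3): chest 2 is available, opened with probability 3/5; weight (1/3)·(3/5) = 1/5.
The weights sum to 8/15.
So P(the ruby in chest 1 | the guide opened chest 2) = (1/3) / (8/15) = 5/8.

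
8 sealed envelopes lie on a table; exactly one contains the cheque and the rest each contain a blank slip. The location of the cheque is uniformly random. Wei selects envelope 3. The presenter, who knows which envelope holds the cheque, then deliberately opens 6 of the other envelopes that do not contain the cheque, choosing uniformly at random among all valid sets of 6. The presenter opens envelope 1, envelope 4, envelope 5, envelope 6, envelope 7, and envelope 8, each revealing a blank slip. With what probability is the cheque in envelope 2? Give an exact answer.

Consider each possible location of the cheque in turn.
If it is in any of envelopes 1, 4, 5, 6, 7, and 8 (prior 1/8 each): that envelope was opened and seen not to hold the prize — ruled out; weight (1/8)·0 = 0 each.
If it is in envelope 2 (prior 1/8): the presenter has no choice, probability 1; weight (1/8)·1 = 1/8.
If it is in envelope 3 (prior 1/8): the presenter has 7 equally likely choices, so probability 1/7; weight (1/8)·(1/7) = 1/56.
The weights sum to 1/7.
So P(the cheque in envelope 2 | the presenter opened envelope 1, envelope 4, envelope 5, envelope 6, envelope 7, and envelope 8) = (1/8) / (1/7) = 7/8.

7/8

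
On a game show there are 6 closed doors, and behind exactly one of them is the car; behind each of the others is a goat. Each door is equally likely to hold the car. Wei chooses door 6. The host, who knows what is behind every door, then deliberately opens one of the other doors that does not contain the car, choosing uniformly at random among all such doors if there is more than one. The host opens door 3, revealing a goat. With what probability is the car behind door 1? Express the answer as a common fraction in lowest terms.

Condition on the true location of the car.
If it is behind any of doors 1, 2, 4, and 5 (prior 1/6 each): the host has 4 equally likely choices, so probability 1/4; weight (1/6)·(1/4) = 1/24 each.
If it is behind door 3 (prior 1/6): the host opened door 3, so this case is ruled out; weight (1/6)·0 = 0.
If it is behind door 6 (prior 1/6): the host has 5 equally likely choices, so probability 1/5; weight (1/6)·(1/5) = 1/30.
The weights sum to 1/5.
So P(the car behind door 1 | the host opened door 3) = (1/24) / (1/5) = 5/24.

5/24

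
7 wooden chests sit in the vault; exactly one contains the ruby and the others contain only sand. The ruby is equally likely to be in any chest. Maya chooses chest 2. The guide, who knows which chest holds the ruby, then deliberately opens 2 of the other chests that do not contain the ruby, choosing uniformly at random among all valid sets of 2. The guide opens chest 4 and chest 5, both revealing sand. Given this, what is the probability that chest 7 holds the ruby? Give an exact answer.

3/14

Consider each possible location of the ruby in turn.
If it is in any of chests 1, 3, 6, and 7 (prior 1/7 each): the guide has 10 equally likely choices, so probability 1/10; weight (1/7)·(1/10) = 1/70 each.
If it is in chest 2 (prior 1/7): the guide has 15 equally likely choices, so probability 1/15; weight (1/7)·(1/15) = 1/105.
If it is in either of chests 4 and 5 (prior 1/7 each): that chest was opened and seen not to hold the prize — ruled out; weight (1/7)·0 = 0 each.
The weights sum to 1/15.
So P(the ruby in chest 7 | the guide opened chest 4 and chest 5) = (1/70) / (1/15) = 3/14.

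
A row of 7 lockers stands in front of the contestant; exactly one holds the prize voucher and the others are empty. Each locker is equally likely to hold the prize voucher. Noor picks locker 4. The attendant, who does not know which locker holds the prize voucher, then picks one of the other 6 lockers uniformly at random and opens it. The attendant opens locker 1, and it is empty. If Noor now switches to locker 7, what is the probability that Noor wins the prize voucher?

Condition on the true location of the prize voucher.
If it is in locker 1 (prior 1/7): the attendant opened locker 1, so this case is ruled out; weight (1/7)·0 = 0.
If it is in any of lockers 2, 3, 4, 5, 6, and 7 (prior 1/7 each): the attendant picks locker 1 with probability 1/6 regardless, and it is not the prize; weight (1/7)·(1/6) = 1/42 each.
The weights sum to 1/7.
So P(the prize voucher in locker 7 | the attendant opened locker 1) = (1/42) / (1/7) = 1/6.

1/6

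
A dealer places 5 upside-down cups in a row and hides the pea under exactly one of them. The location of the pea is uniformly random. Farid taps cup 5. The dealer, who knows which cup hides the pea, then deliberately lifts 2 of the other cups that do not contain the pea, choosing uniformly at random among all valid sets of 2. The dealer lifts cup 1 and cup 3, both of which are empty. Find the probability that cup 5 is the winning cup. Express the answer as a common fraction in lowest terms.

1/5

Consider each possible location of the pea in turn.
If it is under either of cups 1 and 3 (prior 1/5 each): that cup was opened and seen not to hold the prize — ruled out; weight (1/5)·0 = 0 each.
If it is under either of cups 2 and 4 (prior 1/5 each): the dealer has 3 equally likely choices, so probability 1/3; weight (1/5)·(1/3) = 1/15 each.
If it is under cup 5 (prior 1/5): the dealer has 6 equally likely choices, so probability 1/6; weight (1/5)·(1/6) = 1/30.
The weights sum to 1/6.
So P(the pea under cup 5 | the dealer opened cup 1 and cup 3) = (1/30) / (1/6) = 1/5.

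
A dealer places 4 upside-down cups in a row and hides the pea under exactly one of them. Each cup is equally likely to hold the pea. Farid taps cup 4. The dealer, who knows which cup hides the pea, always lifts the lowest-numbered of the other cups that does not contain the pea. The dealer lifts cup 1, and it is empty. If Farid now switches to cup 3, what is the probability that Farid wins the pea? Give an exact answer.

1/3

Apply Bayes' rule, conditioning on where the pea actually is.
If it is under cup 1 (prior 1/4): the dealer opened cup 1, so this case is ruled out; weight (1/4)·0 = 0.
If it is under any of cups 2, 3, and 4 (prior 1/4 each): cup 1 is the lowest-numbered option available, probability 1; weight (1/4)·1 = 1/4 each.
The weights sum to 3/4.
So P(the pea under cup 3 | the dealer opened cup 1) = (1/4) / (3/4) = 1/3.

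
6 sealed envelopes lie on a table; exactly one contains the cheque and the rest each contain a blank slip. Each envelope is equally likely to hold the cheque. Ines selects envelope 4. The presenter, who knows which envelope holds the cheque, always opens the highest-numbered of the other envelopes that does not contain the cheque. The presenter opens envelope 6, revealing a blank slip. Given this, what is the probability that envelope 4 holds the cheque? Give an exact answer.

Consider each possible location of the cheque in turn.
If it is in any of envelopes 1, 2, 3, 4, and 5 (prior 1/6 each): envelope 6 is the highest-numbered option available, probability 1; weight (1/6)·1 = 1/6 each.
If it is in envelope 6 (prior 1/6): the presenter opened envelope 6, so this case is ruled out; weight (1/6)·0 = 0.
The weights sum to 5/6.
So P(the cheque in envelope 4 | the presenter opened envelope 6) = (1/6) / (5/6) = 1/5.

1/5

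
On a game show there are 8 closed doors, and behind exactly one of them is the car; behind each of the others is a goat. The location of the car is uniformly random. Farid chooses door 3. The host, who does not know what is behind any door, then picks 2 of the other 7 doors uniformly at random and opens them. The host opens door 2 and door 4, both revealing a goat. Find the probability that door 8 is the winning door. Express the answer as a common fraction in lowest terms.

1/6

Consider each possible location of the car in turn.
If it is behind any of doors 1, 3, 5, 6, 7, and 8 (prior 1/8 each): the host picks exactly this set with probability 1/21 regardless, and none is the prize; weight (1/8)·(1/21) = 1/168 each.
If it is behind either of doors 2 and 4 (prior 1/8 each): that door was opened and seen not to hold the prize — ruled out; weight (1/8)·0 = 0 each.
The weights sum to 1/28.
So P(the car behind door 8 | the host opened door 2 and door 4) = (1/168) / (1/28) = 1/6.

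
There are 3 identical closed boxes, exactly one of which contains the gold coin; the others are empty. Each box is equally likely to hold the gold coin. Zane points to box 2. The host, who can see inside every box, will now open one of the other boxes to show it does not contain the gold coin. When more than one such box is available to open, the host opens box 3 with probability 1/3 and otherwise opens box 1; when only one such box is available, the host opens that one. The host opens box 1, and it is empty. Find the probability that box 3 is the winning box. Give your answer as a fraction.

3/5

Consider each possible location of the gold coin in turn.
If it is in box 1 (prior 1/3): the host opened box 1, so this case is ruled out; weight (1/3)·0 = 0.
If it is in box 2 (prior 1/3): box 3 is available but not opened, probability 2/3; weight (1/3)·(2/3) = 2/9.
If it is in box 3 (prior 1/3): only box 1 is available, probability 1; weight (1/3)·1 = 1/3.
The weights sum to 5/9.
So P(the gold coin in box 3 | the host opened box 1) = (1/3) / (5/9) = 3/5.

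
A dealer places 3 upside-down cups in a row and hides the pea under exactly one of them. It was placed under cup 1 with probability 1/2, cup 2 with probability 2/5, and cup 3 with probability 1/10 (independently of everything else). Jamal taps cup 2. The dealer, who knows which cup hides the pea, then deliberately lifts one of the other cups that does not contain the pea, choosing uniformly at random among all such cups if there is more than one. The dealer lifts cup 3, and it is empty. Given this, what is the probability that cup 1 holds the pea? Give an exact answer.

5/7

Condition on the true location of the pea.
If it is under cup 1 (prior 1/2): the dealer has no choice, probability 1; weight (1/2)·1 = 1/2.
If it is under cup 2 (prior 2/5): the dealer has 2 equally likely choices, so probability 1/2; weight (2/5)·(1/2) = 1/5.
If it is under cup 3 (prior 1/10): the dealer opened cup 3, so this case is ruled out; weight (1/10)·0 = 0.
The weights sum to 7/10.
So P(the pea under cup 1 | the dealer opened cup 3) = (1/2) / (7/10) = 5/7.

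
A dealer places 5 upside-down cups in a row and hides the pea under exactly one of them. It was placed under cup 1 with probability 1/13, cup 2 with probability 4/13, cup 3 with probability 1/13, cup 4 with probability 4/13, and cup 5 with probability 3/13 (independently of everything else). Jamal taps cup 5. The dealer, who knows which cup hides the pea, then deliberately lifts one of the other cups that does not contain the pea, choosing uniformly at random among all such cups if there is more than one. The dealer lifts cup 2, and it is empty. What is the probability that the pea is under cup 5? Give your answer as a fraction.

3/11

Condition on the true location of the pea.
If it is under either of cups 1 and 3 (prior 1/13 each): the dealer has 3 equally likely choices, so probability 1/3; weight (1/13)·(1/3) = 1/39 each.
If it is under cup 2 (prior 4/13): the dealer opened cup 2, so this case is ruled out; weight (4/13)·0 = 0.
If it is under cup 4 (prior 4/13): the dealer has 3 equally likely choices, so probability 1/3; weight (4/13)·(1/3) = 4/39.
If it is under cup 5 (prior 3/13): the dealer has 4 equally likely choices, so probability 1/4; weight (3/13)·(1/4) = 3/52.
The weights sum to 11/52.
So P(the pea under cup 5 | the dealer opened cup 2) = (3/52) / (11/52) = 3/11.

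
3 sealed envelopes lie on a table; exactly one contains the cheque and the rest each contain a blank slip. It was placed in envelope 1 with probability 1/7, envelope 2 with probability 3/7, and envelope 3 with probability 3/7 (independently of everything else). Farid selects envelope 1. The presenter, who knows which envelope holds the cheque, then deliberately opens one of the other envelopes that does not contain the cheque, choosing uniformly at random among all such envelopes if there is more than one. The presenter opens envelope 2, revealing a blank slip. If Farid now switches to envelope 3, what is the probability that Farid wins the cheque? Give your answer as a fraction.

6/7

Condition on the true location of the cheque.
If it is in envelope 1 (prior 1/7): the presenter has 2 equally likely choices, so probability 1/2; weight (1/7)·(1/2) = 1/14.
If it is in envelope 2 (prior 3/7): the presenter opened envelope 2, so this case is ruled out; weight (3/7)·0 = 0.
If it is in envelope 3 (prior 3/7): the presenter has no choice, probability 1; weight (3/7)·1 = 3/7.
The weights sum to 1/2.
So P(the cheque in envelope 3 | the presenter opened envelope 2) = (3/7) / (1/2) = 6/7.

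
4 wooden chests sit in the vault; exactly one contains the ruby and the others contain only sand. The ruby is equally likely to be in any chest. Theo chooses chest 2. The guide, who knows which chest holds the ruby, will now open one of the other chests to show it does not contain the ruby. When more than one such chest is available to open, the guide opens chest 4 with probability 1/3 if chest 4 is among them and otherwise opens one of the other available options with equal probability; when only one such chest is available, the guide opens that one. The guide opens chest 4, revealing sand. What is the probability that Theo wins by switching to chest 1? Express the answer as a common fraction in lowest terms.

1/3

Apply Bayes' rule, conditioning on where the ruby actually is.
If it is in any of chests 1, 2, and 3 (prior 1/4 each): chest 4 is available, opened with probability 1/3; weight (1/4)·(1/3) = 1/12 each.
If it is in chest 4 (prior 1/4): the guide opened chest 4, so this case is ruled out; weight (1/4)·0 = 0.
The weights sum to 1/4.
So P(the ruby in chest 1 | the guide opened chest 4) = (1/12) / (1/4) = 1/3.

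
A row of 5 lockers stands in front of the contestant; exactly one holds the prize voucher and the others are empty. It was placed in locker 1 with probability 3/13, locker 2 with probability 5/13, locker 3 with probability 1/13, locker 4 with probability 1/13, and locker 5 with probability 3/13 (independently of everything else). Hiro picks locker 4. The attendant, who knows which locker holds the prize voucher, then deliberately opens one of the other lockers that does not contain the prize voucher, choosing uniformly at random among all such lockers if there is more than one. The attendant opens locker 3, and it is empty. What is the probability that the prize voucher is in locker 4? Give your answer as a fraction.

Apply Bayes' rule, conditioning on where the prize voucher actually is.
If it is in either of lockers 1 and 5 (prior 3/13 each): the attendant has 3 equally likely choices, so probability 1/3; weight (3/13)·(1/3) = 1/13 each.
If it is in locker 2 (prior 5/13): the attendant has 3 equally likely choices, so probability 1/3; weight (5/13)·(1/3) = 5/39.
If it is in locker 3 (prior 1/13): the attendant opened locker 3, so this case is ruled out; weight (1/13)·0 = 0.
If it is in locker 4 (prior 1/13): the attendant has 4 equally likely choices, so probability 1/4; weight (1/13)·(1/4) = 1/52.
The weights sum to 47/156.
So P(the prize voucher in locker 4 | the attendant opened locker 3) = (1/52) / (47/156) = 3/47.

3/47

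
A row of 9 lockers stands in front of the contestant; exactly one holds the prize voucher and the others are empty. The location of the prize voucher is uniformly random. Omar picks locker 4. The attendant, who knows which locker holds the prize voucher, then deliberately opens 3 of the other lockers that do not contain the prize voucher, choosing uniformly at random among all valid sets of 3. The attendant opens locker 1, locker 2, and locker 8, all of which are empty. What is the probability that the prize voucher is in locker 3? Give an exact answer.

8/45

Apply Bayes' rule, conditioning on where the prize voucher actually is.
If it is in any of lockers 1, 2, and 8 (prior 1/9 each): that locker was opened and seen not to hold the prize — ruled out; weight (1/9)·0 = 0 each.
If it is in any of lockers 3, 5, 6, 7, and 9 (prior 1/9 each): the attendant has 35 equally likely choices, so probability 1/35; weight (1/9)·(1/35) = 1/315 each.
If it is in locker 4 (prior 1/9): the attendant has 56 equally likely choices, so probability 1/56; weight (1/9)·(1/56) = 1/504.
The weights sum to 1/56.
So P(the prize voucher in locker 3 | the attendant opened locker 1, locker 2, and locker 8) = (1/315) / (1/56) = 8/45.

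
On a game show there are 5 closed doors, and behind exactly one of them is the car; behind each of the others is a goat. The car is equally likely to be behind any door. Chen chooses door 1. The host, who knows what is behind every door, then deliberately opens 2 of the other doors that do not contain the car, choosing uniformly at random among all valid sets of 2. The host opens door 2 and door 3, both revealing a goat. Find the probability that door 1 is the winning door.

1/5

Consider each possible location of the car in turn.
If it is behind door 1 (prior 1/5): the host has 6 equally likely choices, so probability 1/6; weight (1/5)·(1/6) = 1/30.
If it is behind either of doors 2 and 3 (prior 1/5 each): that door was opened and seen not to hold the prize — ruled out; weight (1/5)·0 = 0 each.
If it is behind either of doors 4 and 5 (prior 1/5 each): the host has 3 equally likely choices, so probability 1/3; weight (1/5)·(1/3) = 1/15 each.
The weights sum to 1/6.
So P(the car behind door 1 | the host opened door 2 and door 3) = (1/30) / (1/6) = 1/5.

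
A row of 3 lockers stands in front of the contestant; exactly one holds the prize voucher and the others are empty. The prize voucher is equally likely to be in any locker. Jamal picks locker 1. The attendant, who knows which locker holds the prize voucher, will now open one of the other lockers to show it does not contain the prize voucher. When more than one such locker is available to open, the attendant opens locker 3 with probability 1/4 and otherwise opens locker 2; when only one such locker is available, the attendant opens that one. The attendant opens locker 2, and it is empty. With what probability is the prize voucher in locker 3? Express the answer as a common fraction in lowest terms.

Apply Bayes' rule, conditioning on where the prize voucher actually is.
If it is in locker 1 (prior 1/3): locker 3 is available but not opened, probability 3/4; weight (1/3)·(3/4) = 1/4.
If it is in locker 2 (prior 1/3): the attendant opened locker 2, so this case is ruled out; weight (1/3)·0 = 0.
If it is in locker 3 (prior 1/3): only locker 2 is available, probability 1; weight (1/3)·1 = 1/3.
The weights sum to 7/12.
So P(the prize voucher in locker 3 | the attendant opened locker 2) = (1/3) / (7/12) = 4/7.

4/7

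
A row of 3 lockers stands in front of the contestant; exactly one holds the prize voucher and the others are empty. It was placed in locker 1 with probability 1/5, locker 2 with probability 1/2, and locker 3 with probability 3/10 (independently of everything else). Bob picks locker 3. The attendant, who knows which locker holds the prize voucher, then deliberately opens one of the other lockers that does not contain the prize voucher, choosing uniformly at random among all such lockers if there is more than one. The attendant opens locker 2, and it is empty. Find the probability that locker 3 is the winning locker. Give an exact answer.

3/7

Consider each possible location of the prize voucher in turn.
If it is in locker 1 (prior 1/5): the attendant has no choice, probability 1; weight (1/5)·1 = 1/5.
If it is in locker 2 (prior 1/2): the attendant opened locker 2, so this case is ruled out; weight (1/2)·0 = 0.
If it is in locker 3 (prior 3/10): the attendant has 2 equally likely choices, so probability 1/2; weight (3/10)·(1/2) = 3/20.
The weights sum to 7/20.
So P(the prize voucher in locker 3 | the attendant opened locker 2) = (3/20) / (7/20) = 3/7.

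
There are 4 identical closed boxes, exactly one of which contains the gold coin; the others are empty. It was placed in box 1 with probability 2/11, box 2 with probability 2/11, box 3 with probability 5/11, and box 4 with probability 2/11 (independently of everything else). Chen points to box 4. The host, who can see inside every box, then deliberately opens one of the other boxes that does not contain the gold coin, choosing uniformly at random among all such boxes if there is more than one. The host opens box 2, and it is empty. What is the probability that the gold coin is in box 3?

3/5

Apply Bayes' rule, conditioning on where the gold coin actually is.
If it is in box 1 (prior 2/11): the host has 2 equally likely choices, so probability 1/2; weight (2/11)·(1/2) = 1/11.
If it is in box 2 (prior 2/11): the host opened box 2, so this case is ruled out; weight (2/11)·0 = 0.
If it is in box 3 (prior 5/11): the host has 2 equally likely choices, so probability 1/2; weight (5/11)·(1/2) = 5/22.
If it is in box 4 (prior 2/11): the host has 3 equally likely choices, so probability 1/3; weight (2/11)·(1/3) = 2/33.
The weights sum to 25/66.
So P(the gold coin in box 3 | the host opened box 2) = (5/22) / (25/66) = 3/5.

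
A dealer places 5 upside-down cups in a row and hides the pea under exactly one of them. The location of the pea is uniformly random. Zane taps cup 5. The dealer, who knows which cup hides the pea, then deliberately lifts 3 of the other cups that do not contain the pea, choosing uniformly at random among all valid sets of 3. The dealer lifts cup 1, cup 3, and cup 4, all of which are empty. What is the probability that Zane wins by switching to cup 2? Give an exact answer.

4/5

Apply Bayes' rule, conditioning on where the pea actually is.
If it is under any of cups 1, 3, and 4 (prior 1/5 each): that cup was opened and seen not to hold the prize — ruled out; weight (1/5)·0 = 0 each.
If it is under cup 2 (prior 1/5): the dealer has no choice, probability 1; weight (1/5)·1 = 1/5.
If it is under cup 5 (prior 1/5): the dealer has 4 equally likely choices, so probability 1/4; weight (1/5)·(1/4) = 1/20.
The weights sum to 1/4.
So P(the pea under cup 2 | the dealer opened cup 1, cup 3, and cup 4) = (1/5) / (1/4) = 4/5.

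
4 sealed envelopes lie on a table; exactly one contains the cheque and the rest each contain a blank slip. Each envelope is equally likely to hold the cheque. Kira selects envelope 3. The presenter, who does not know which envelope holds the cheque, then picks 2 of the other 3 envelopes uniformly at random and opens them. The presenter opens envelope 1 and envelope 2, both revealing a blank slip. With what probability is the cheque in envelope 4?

1/2

Condition on the true location of the cheque.
If it is in either of envelopes 1 and 2 (prior 1/4 each): that envelope was opened and seen not to hold the prize — ruled out; weight (1/4)·0 = 0 each.
If it is in either of envelopes 3 and 4 (prior 1/4 each): the presenter picks exactly this set with probability 1/3 regardless, and none is the prize; weight (1/4)·(1/3) = 1/12 each.
The weights sum to 1/6.
So P(the cheque in envelope 4 | the presenter opened envelope 1 and envelope 2) = (1/12) / (1/6) = 1/2.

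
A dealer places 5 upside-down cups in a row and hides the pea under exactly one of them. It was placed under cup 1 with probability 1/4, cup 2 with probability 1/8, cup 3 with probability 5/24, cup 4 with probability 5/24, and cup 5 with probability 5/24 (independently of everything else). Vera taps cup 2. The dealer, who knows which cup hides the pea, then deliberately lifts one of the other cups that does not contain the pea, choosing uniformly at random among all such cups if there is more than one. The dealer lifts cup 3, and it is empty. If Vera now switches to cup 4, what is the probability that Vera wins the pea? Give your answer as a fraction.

Consider each possible location of the pea in turn.
If it is under cup 1 (prior 1/4): the dealer has 3 equally likely choices, so probability 1/3; weight (1/4)·(1/3) = 1/12.
If it is under cup 2 (prior 1/8): the dealer has 4 equally likely choices, so probability 1/4; weight (1/8)·(1/4) = 1/32.
If it is under cup 3 (prior 5/24): the dealer opened cup 3, so this case is ruled out; weight (5/24)·0 = 0.
If it is under either of cups 4 and 5 (prior 5/24 each): the dealer has 3 equally likely choices, so probability 1/3; weight (5/24)·(1/3) = 5/72 each.
The weights sum to 73/288.
So P(the pea under cup 4 | the dealer opened cup 3) = (5/72) / (73/288) = 20/73.

20/73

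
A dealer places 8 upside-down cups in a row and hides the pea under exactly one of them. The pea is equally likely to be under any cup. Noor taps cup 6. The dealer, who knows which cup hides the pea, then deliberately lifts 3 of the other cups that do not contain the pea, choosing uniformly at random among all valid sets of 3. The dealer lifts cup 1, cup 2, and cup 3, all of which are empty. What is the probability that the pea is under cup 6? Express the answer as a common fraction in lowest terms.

1/8

Consider each possible location of the pea in turn.
If it is under any of cups 1, 2, and 3 (prior 1/8 each): that cup was opened and seen not to hold the prize — ruled out; weight (1/8)·0 = 0 each.
If it is under any of cups 4, 5, 7, and 8 (prior 1/8 each): the dealer has 20 equally likely choices, so probability 1/20; weight (1/8)·(1/20) = 1/160 each.
If it is under cup 6 (prior 1/8): the dealer has 35 equally likely choices, so probability 1/35; weight (1/8)·(1/35) = 1/280.
The weights sum to 1/35.
So P(the pea under cup 6 | the dealer opened cup 1, cup 2, and cup 3) = (1/280) / (1/35) = 1/8.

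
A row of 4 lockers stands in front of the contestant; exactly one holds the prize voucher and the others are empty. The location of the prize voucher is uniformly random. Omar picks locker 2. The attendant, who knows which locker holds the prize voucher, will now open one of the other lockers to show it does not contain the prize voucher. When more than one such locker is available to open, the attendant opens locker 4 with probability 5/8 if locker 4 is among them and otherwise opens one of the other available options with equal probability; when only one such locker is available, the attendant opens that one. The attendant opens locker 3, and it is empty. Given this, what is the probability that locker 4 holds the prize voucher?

8/17

Apply Bayes' rule, conditioning on where the prize voucher actually is.
If it is in locker 1 (prior 1/4): locker 4 is available but not opened, probability 3/8; weight (1/4)·(3/8) = 3/32.
If it is in locker 2 (prior 1/4): locker 4 is available but not opened; locker 3 gets probability (1 − 5/8)/2 = 3/16; weight (1/4)·(3/16) = 3/64.
If it is in locker 3 (prior 1/4): the attendant opened locker 3, so this case is ruled out; weight (1/4)·0 = 0.
If it is in locker 4 (prior 1/4): locker 4 holds the prize so is unavailable; the attendant chooses uniformly among the 2 others, probability 1/2; weight (1/4)·(1/2) = 1/8.
The weights sum to 17/64.
So P(the prize voucher in locker 4 | the attendant opened locker 3) = (1/8) / (17/64) = 8/17.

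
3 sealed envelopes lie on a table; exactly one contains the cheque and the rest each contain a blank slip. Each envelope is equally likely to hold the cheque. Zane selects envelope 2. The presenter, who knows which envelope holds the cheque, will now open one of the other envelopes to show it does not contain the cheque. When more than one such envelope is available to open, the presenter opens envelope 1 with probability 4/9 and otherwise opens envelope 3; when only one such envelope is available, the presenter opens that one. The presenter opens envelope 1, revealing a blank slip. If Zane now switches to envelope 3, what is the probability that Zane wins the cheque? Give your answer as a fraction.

Condition on the true location of the cheque.
If it is in envelope 1 (prior 1/3): the presenter opened envelope 1, so this case is ruled out; weight (1/3)·0 = 0.
If it is in envelope 2 (prior 1/3): envelope 1 is available, opened with probability 4/9; weight (1/3)·(4/9) = 4/27.
If it is in envelope 3 (prior 1/3): only envelope 1 is available, probability 1; weight (1/3)·1 = 1/3.
The weights sum to 13/27.
So P(the cheque in envelope 3 | the presenter opened envelope 1) = (1/3) / (13/27) = 9/13.

9/13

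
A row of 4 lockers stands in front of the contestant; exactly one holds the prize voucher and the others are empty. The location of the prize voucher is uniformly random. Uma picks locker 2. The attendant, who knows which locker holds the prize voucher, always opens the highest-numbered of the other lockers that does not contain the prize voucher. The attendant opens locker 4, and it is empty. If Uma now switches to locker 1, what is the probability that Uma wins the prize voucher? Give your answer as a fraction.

1/3

Apply Bayes' rule, conditioning on where the prize voucher actually is.
If it is in any of lockers 1, 2, and 3 (prior 1/4 each): locker 4 is the highest-numbered option available, probability 1; weight (1/4)·1 = 1/4 each.
If it is in locker 4 (prior 1/4): the attendant opened locker 4, so this case is ruled out; weight (1/4)·0 = 0.
The weights sum to 3/4.
So P(the prize voucher in locker 1 | the attendant opened locker 4) = (1/4) / (3/4) = 1/3.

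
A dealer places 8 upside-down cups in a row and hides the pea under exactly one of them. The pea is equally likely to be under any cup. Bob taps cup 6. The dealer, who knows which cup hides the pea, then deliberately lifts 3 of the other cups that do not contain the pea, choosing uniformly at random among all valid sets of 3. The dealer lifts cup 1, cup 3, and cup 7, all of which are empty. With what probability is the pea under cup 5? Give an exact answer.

7/32

Condition on the true location of the pea.
If it is under any of cups 1, 3, and 7 (prior 1/8 each): that cup was opened and seen not to hold the prize — ruled out; weight (1/8)·0 = 0 each.
If it is under any of cups 2, 4, 5, and 8 (prior 1/8 each): the dealer has 20 equally likely choices, so probability 1/20; weight (1/8)·(1/20) = 1/160 each.
If it is under cup 6 (prior 1/8): the dealer has 35 equally likely choices, so probability 1/35; weight (1/8)·(1/35) = 1/280.
The weights sum to 1/35.
So P(the pea under cup 5 | the dealer opened cup 1, cup 3, and cup 7) = (1/160) / (1/35) = 7/32.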